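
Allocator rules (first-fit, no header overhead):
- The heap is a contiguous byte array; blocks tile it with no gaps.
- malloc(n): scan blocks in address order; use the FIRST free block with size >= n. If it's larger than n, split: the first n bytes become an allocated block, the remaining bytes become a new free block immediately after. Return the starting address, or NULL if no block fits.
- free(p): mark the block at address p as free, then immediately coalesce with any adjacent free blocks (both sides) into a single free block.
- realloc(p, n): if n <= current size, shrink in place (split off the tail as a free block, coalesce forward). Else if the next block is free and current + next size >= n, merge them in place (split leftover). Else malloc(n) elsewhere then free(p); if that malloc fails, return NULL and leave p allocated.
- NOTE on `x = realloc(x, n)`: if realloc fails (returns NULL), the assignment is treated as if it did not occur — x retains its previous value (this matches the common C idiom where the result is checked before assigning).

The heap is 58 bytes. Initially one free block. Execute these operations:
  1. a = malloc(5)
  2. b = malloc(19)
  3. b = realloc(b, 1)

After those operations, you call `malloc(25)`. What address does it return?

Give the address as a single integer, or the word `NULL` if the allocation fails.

Answer: 6

Derivation:
Op 1: a = malloc(5) -> a = 0; heap: [0-4 ALLOC][5-57 FREE]
Op 2: b = malloc(19) -> b = 5; heap: [0-4 ALLOC][5-23 ALLOC][24-57 FREE]
Op 3: b = realloc(b, 1) -> b = 5; heap: [0-4 ALLOC][5-5 ALLOC][6-57 FREE]
malloc(25): first-fit scan over [0-4 ALLOC][5-5 ALLOC][6-57 FREE] -> 6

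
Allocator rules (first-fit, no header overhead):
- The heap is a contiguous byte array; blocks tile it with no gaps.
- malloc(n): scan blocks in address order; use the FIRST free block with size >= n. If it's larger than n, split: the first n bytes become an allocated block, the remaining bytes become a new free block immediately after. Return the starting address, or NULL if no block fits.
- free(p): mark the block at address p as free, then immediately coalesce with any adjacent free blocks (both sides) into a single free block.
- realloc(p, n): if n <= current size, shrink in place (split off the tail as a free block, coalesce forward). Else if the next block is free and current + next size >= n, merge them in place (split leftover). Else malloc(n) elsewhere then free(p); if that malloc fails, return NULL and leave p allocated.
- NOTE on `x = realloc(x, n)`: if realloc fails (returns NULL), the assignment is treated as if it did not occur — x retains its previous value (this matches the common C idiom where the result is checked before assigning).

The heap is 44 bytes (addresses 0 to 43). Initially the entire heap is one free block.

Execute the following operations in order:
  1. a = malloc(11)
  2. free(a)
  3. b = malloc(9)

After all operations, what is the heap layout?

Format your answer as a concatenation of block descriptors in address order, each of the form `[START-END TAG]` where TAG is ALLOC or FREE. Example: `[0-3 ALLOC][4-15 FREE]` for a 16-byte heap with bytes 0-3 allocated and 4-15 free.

Answer: [0-8 ALLOC][9-43 FREE]

Derivation:
Op 1: a = malloc(11) -> a = 0; heap: [0-10 ALLOC][11-43 FREE]
Op 2: free(a) -> (freed a); heap: [0-43 FREE]
Op 3: b = malloc(9) -> b = 0; heap: [0-8 ALLOC][9-43 FREE]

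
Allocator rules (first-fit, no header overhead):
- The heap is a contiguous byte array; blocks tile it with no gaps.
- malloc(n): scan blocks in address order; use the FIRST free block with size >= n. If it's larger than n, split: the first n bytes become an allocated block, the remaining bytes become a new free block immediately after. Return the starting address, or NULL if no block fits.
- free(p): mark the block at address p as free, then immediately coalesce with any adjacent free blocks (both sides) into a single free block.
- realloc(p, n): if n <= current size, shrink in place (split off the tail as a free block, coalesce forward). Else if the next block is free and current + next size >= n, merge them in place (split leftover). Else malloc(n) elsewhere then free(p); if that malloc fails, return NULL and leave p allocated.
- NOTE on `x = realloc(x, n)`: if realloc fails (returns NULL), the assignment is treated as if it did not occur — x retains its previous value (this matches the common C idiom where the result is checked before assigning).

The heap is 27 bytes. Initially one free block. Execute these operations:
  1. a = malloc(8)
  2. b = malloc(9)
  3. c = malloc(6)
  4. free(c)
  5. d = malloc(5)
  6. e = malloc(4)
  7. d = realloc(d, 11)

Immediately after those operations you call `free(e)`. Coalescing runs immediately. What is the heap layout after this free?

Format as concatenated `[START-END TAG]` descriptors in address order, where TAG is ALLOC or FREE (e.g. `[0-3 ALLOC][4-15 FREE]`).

Answer: [0-7 ALLOC][8-16 ALLOC][17-21 ALLOC][22-26 FREE]

Derivation:
Op 1: a = malloc(8) -> a = 0; heap: [0-7 ALLOC][8-26 FREE]
Op 2: b = malloc(9) -> b = 8; heap: [0-7 ALLOC][8-16 ALLOC][17-26 FREE]
Op 3: c = malloc(6) -> c = 17; heap: [0-7 ALLOC][8-16 ALLOC][17-22 ALLOC][23-26 FREE]
Op 4: free(c) -> (freed c); heap: [0-7 ALLOC][8-16 ALLOC][17-26 FREE]
Op 5: d = malloc(5) -> d = 17; heap: [0-7 ALLOC][8-16 ALLOC][17-21 ALLOC][22-26 FREE]
Op 6: e = malloc(4) -> e = 22; heap: [0-7 ALLOC][8-16 ALLOC][17-21 ALLOC][22-25 ALLOC][26-26 FREE]
Op 7: d = realloc(d, 11) -> NULL (d unchanged); heap: [0-7 ALLOC][8-16 ALLOC][17-21 ALLOC][22-25 ALLOC][26-26 FREE]
free(e): e = 22 -> block [22-25 ALLOC]; mark free, coalesce with adjacent free neighbors -> [0-7 ALLOC][8-16 ALLOC][17-21 ALLOC][22-26 FREE]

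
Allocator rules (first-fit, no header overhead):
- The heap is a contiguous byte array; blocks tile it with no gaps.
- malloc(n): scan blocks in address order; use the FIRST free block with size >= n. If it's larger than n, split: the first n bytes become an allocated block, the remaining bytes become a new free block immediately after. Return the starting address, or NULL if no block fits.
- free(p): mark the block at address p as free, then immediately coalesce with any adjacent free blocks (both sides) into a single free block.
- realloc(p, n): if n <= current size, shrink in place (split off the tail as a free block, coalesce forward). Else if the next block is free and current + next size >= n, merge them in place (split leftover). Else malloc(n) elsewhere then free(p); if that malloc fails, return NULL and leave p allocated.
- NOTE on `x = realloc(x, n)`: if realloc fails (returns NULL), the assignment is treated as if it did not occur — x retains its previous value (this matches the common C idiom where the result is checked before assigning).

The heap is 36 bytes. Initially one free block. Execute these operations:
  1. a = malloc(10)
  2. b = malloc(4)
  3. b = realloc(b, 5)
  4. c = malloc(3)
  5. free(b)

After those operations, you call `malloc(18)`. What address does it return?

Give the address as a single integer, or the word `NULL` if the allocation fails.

Answer: 18

Derivation:
Op 1: a = malloc(10) -> a = 0; heap: [0-9 ALLOC][10-35 FREE]
Op 2: b = malloc(4) -> b = 10; heap: [0-9 ALLOC][10-13 ALLOC][14-35 FREE]
Op 3: b = realloc(b, 5) -> b = 10; heap: [0-9 ALLOC][10-14 ALLOC][15-35 FREE]
Op 4: c = malloc(3) -> c = 15; heap: [0-9 ALLOC][10-14 ALLOC][15-17 ALLOC][18-35 FREE]
Op 5: free(b) -> (freed b); heap: [0-9 ALLOC][10-14 FREE][15-17 ALLOC][18-35 FREE]
malloc(18): first-fit scan over [0-9 ALLOC][10-14 FREE][15-17 ALLOC][18-35 FREE] -> 18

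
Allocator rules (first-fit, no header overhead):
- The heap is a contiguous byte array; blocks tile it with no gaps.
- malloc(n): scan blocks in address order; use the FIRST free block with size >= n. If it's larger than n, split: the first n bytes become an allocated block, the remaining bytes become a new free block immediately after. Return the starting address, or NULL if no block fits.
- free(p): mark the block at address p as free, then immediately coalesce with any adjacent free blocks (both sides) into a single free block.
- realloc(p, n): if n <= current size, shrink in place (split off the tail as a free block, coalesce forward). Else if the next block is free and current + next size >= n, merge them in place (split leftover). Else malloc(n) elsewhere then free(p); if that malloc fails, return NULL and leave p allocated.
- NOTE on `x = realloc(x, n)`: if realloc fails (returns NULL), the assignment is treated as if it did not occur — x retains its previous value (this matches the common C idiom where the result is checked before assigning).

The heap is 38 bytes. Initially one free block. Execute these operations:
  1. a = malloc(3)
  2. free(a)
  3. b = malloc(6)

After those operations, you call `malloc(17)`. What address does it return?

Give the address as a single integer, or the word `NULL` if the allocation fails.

Op 1: a = malloc(3) -> a = 0; heap: [0-2 ALLOC][3-37 FREE]
Op 2: free(a) -> (freed a); heap: [0-37 FREE]
Op 3: b = malloc(6) -> b = 0; heap: [0-5 ALLOC][6-37 FREE]
malloc(17): first-fit scan over [0-5 ALLOC][6-37 FREE] -> 6

Answer: 6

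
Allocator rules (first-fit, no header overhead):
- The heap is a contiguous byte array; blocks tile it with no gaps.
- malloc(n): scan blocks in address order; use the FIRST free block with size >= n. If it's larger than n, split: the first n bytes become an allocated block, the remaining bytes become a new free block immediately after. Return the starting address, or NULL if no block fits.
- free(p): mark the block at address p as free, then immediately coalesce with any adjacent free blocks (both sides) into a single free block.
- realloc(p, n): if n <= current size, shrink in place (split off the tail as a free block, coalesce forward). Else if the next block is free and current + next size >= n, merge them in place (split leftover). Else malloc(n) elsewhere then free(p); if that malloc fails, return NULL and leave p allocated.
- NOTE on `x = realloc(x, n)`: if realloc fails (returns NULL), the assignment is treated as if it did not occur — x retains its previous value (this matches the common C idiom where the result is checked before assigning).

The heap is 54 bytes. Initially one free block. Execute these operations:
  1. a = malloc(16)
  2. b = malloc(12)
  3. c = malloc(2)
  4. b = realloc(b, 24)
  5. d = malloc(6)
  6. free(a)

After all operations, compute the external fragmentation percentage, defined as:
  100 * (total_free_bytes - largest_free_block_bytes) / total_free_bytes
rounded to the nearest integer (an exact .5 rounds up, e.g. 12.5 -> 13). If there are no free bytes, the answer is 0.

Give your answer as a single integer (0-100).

Op 1: a = malloc(16) -> a = 0; heap: [0-15 ALLOC][16-53 FREE]
Op 2: b = malloc(12) -> b = 16; heap: [0-15 ALLOC][16-27 ALLOC][28-53 FREE]
Op 3: c = malloc(2) -> c = 28; heap: [0-15 ALLOC][16-27 ALLOC][28-29 ALLOC][30-53 FREE]
Op 4: b = realloc(b, 24) -> b = 30; heap: [0-15 ALLOC][16-27 FREE][28-29 ALLOC][30-53 ALLOC]
Op 5: d = malloc(6) -> d = 16; heap: [0-15 ALLOC][16-21 ALLOC][22-27 FREE][28-29 ALLOC][30-53 ALLOC]
Op 6: free(a) -> (freed a); heap: [0-15 FREE][16-21 ALLOC][22-27 FREE][28-29 ALLOC][30-53 ALLOC]
Free blocks: [16 6] total_free=22 largest=16 -> 100*(22-16)/22 = 600/22 ≈ 27.273 -> rounds to 27

Answer: 27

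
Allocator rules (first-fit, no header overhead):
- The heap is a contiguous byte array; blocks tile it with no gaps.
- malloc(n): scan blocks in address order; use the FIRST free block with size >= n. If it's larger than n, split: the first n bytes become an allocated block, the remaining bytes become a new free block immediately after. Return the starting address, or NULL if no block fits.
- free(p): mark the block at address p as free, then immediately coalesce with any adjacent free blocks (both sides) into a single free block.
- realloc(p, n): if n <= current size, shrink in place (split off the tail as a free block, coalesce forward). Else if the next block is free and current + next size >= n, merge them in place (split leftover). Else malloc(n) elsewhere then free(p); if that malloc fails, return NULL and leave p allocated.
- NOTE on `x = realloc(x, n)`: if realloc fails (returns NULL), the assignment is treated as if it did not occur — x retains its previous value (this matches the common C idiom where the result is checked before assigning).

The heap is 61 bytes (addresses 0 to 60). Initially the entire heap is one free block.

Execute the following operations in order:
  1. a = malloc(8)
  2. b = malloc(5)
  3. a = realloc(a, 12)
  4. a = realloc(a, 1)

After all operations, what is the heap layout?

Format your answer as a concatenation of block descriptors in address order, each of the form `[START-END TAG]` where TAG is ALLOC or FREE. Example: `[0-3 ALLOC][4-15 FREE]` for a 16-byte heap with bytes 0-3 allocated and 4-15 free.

Answer: [0-7 FREE][8-12 ALLOC][13-13 ALLOC][14-60 FREE]

Derivation:
Op 1: a = malloc(8) -> a = 0; heap: [0-7 ALLOC][8-60 FREE]
Op 2: b = malloc(5) -> b = 8; heap: [0-7 ALLOC][8-12 ALLOC][13-60 FREE]
Op 3: a = realloc(a, 12) -> a = 13; heap: [0-7 FREE][8-12 ALLOC][13-24 ALLOC][25-60 FREE]
Op 4: a = realloc(a, 1) -> a = 13; heap: [0-7 FREE][8-12 ALLOC][13-13 ALLOC][14-60 FREE]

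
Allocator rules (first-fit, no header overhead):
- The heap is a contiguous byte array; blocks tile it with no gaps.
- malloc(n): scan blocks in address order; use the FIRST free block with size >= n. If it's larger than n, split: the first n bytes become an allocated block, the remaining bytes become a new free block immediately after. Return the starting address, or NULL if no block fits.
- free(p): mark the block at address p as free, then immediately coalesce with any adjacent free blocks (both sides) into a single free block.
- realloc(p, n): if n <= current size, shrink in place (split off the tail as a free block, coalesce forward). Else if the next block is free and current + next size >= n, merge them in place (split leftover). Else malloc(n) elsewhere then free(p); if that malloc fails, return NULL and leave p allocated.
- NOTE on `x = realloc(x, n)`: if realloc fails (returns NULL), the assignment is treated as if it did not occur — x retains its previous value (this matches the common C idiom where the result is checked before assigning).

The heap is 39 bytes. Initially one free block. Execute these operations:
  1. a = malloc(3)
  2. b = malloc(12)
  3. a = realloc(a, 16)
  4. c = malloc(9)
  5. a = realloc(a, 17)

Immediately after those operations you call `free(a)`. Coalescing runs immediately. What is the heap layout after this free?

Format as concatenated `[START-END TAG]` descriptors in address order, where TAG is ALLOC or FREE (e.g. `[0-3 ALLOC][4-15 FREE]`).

Op 1: a = malloc(3) -> a = 0; heap: [0-2 ALLOC][3-38 FREE]
Op 2: b = malloc(12) -> b = 3; heap: [0-2 ALLOC][3-14 ALLOC][15-38 FREE]
Op 3: a = realloc(a, 16) -> a = 15; heap: [0-2 FREE][3-14 ALLOC][15-30 ALLOC][31-38 FREE]
Op 4: c = malloc(9) -> c = NULL; heap: [0-2 FREE][3-14 ALLOC][15-30 ALLOC][31-38 FREE]
Op 5: a = realloc(a, 17) -> a = 15; heap: [0-2 FREE][3-14 ALLOC][15-31 ALLOC][32-38 FREE]
free(a): a = 15 -> block [15-31 ALLOC]; mark free, coalesce with adjacent free neighbors -> [0-2 FREE][3-14 ALLOC][15-38 FREE]

Answer: [0-2 FREE][3-14 ALLOC][15-38 FREE]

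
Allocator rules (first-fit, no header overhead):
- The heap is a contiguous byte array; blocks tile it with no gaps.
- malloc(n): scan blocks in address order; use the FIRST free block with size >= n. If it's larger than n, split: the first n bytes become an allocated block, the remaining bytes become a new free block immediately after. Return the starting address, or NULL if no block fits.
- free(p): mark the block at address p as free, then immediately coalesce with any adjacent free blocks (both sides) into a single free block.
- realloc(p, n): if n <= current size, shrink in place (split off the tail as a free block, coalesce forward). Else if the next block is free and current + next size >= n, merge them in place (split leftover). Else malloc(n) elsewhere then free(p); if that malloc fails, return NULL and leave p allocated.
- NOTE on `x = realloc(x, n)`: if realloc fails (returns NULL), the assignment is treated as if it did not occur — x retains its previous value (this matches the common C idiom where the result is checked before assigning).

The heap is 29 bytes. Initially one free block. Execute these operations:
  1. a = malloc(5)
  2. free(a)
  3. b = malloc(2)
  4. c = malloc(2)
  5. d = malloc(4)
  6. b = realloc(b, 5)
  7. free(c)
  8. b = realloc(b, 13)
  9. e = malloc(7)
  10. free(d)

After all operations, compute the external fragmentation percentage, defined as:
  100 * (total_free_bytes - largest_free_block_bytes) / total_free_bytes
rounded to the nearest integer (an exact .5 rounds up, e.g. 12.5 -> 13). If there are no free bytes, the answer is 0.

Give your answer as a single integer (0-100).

Op 1: a = malloc(5) -> a = 0; heap: [0-4 ALLOC][5-28 FREE]
Op 2: free(a) -> (freed a); heap: [0-28 FREE]
Op 3: b = malloc(2) -> b = 0; heap: [0-1 ALLOC][2-28 FREE]
Op 4: c = malloc(2) -> c = 2; heap: [0-1 ALLOC][2-3 ALLOC][4-28 FREE]
Op 5: d = malloc(4) -> d = 4; heap: [0-1 ALLOC][2-3 ALLOC][4-7 ALLOC][8-28 FREE]
Op 6: b = realloc(b, 5) -> b = 8; heap: [0-1 FREE][2-3 ALLOC][4-7 ALLOC][8-12 ALLOC][13-28 FREE]
Op 7: free(c) -> (freed c); heap: [0-3 FREE][4-7 ALLOC][8-12 ALLOC][13-28 FREE]
Op 8: b = realloc(b, 13) -> b = 8; heap: [0-3 FREE][4-7 ALLOC][8-20 ALLOC][21-28 FREE]
Op 9: e = malloc(7) -> e = 21; heap: [0-3 FREE][4-7 ALLOC][8-20 ALLOC][21-27 ALLOC][28-28 FREE]
Op 10: free(d) -> (freed d); heap: [0-7 FREE][8-20 ALLOC][21-27 ALLOC][28-28 FREE]
Free blocks: [8 1] total_free=9 largest=8 -> 100*(9-8)/9 = 100/9 ≈ 11.111 -> rounds to 11

Answer: 11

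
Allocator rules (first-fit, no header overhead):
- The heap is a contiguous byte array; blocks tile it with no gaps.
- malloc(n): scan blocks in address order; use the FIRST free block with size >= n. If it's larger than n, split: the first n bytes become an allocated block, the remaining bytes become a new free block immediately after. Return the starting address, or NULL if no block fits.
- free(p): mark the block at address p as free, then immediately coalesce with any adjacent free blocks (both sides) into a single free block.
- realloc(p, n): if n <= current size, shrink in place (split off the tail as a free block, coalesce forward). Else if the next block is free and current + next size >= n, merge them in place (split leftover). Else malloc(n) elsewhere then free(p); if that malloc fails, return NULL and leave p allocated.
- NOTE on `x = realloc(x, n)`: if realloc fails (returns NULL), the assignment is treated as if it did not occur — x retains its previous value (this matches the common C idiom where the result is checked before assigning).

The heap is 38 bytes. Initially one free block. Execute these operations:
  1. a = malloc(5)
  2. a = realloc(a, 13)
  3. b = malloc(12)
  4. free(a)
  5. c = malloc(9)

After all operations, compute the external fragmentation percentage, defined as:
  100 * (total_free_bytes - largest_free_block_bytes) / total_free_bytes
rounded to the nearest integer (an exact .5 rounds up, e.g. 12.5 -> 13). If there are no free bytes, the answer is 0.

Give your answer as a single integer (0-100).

Op 1: a = malloc(5) -> a = 0; heap: [0-4 ALLOC][5-37 FREE]
Op 2: a = realloc(a, 13) -> a = 0; heap: [0-12 ALLOC][13-37 FREE]
Op 3: b = malloc(12) -> b = 13; heap: [0-12 ALLOC][13-24 ALLOC][25-37 FREE]
Op 4: free(a) -> (freed a); heap: [0-12 FREE][13-24 ALLOC][25-37 FREE]
Op 5: c = malloc(9) -> c = 0; heap: [0-8 ALLOC][9-12 FREE][13-24 ALLOC][25-37 FREE]
Free blocks: [4 13] total_free=17 largest=13 -> 100*(17-13)/17 = 400/17 ≈ 23.529 -> rounds to 24

Answer: 24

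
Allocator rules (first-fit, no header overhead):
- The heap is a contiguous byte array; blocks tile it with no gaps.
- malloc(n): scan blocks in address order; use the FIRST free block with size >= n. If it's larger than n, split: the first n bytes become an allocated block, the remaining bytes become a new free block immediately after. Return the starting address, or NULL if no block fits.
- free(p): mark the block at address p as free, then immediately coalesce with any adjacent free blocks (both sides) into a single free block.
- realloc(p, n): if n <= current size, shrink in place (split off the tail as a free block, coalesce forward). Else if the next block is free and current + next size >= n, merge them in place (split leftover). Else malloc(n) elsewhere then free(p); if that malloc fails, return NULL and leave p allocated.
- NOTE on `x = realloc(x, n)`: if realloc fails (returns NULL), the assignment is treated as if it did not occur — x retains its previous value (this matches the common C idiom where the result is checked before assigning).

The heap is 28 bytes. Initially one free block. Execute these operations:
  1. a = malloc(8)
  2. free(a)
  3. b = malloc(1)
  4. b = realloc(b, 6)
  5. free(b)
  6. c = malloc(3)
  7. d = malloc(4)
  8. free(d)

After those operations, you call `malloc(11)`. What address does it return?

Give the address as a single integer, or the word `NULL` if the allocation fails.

Answer: 3

Derivation:
Op 1: a = malloc(8) -> a = 0; heap: [0-7 ALLOC][8-27 FREE]
Op 2: free(a) -> (freed a); heap: [0-27 FREE]
Op 3: b = malloc(1) -> b = 0; heap: [0-0 ALLOC][1-27 FREE]
Op 4: b = realloc(b, 6) -> b = 0; heap: [0-5 ALLOC][6-27 FREE]
Op 5: free(b) -> (freed b); heap: [0-27 FREE]
Op 6: c = malloc(3) -> c = 0; heap: [0-2 ALLOC][3-27 FREE]
Op 7: d = malloc(4) -> d = 3; heap: [0-2 ALLOC][3-6 ALLOC][7-27 FREE]
Op 8: free(d) -> (freed d); heap: [0-2 ALLOC][3-27 FREE]
malloc(11): first-fit scan over [0-2 ALLOC][3-27 FREE] -> 3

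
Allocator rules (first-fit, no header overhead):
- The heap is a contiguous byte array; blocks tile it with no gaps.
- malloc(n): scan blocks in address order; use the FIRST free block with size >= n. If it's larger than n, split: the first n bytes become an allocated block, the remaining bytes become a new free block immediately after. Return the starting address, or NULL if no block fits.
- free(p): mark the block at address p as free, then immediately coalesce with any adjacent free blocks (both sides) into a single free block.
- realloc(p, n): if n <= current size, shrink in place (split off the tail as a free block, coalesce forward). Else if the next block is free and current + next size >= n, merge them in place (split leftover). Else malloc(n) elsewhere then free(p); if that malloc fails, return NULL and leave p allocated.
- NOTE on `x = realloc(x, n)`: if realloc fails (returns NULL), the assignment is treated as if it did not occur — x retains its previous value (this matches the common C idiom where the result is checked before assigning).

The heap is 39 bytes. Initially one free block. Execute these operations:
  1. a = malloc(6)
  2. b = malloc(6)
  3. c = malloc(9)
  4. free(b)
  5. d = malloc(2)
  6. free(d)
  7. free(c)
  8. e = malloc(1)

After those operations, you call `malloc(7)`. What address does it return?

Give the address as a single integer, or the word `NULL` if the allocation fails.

Op 1: a = malloc(6) -> a = 0; heap: [0-5 ALLOC][6-38 FREE]
Op 2: b = malloc(6) -> b = 6; heap: [0-5 ALLOC][6-11 ALLOC][12-38 FREE]
Op 3: c = malloc(9) -> c = 12; heap: [0-5 ALLOC][6-11 ALLOC][12-20 ALLOC][21-38 FREE]
Op 4: free(b) -> (freed b); heap: [0-5 ALLOC][6-11 FREE][12-20 ALLOC][21-38 FREE]
Op 5: d = malloc(2) -> d = 6; heap: [0-5 ALLOC][6-7 ALLOC][8-11 FREE][12-20 ALLOC][21-38 FREE]
Op 6: free(d) -> (freed d); heap: [0-5 ALLOC][6-11 FREE][12-20 ALLOC][21-38 FREE]
Op 7: free(c) -> (freed c); heap: [0-5 ALLOC][6-38 FREE]
Op 8: e = malloc(1) -> e = 6; heap: [0-5 ALLOC][6-6 ALLOC][7-38 FREE]
malloc(7): first-fit scan over [0-5 ALLOC][6-6 ALLOC][7-38 FREE] -> 7

Answer: 7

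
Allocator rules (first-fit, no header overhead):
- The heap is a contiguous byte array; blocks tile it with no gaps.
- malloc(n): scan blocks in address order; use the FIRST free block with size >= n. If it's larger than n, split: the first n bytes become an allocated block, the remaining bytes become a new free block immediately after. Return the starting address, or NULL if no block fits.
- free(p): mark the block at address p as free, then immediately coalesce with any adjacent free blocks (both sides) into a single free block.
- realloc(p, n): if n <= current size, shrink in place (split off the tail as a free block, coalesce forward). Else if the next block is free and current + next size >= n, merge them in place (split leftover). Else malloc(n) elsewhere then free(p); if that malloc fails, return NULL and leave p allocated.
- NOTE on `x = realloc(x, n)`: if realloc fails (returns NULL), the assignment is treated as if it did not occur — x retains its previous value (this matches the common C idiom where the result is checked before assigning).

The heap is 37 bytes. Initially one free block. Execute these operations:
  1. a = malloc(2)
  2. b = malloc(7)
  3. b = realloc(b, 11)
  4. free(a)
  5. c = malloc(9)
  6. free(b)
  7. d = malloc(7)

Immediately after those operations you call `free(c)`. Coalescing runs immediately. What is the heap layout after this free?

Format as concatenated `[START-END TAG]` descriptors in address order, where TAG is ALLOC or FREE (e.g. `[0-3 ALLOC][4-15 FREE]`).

Answer: [0-6 ALLOC][7-36 FREE]

Derivation:
Op 1: a = malloc(2) -> a = 0; heap: [0-1 ALLOC][2-36 FREE]
Op 2: b = malloc(7) -> b = 2; heap: [0-1 ALLOC][2-8 ALLOC][9-36 FREE]
Op 3: b = realloc(b, 11) -> b = 2; heap: [0-1 ALLOC][2-12 ALLOC][13-36 FREE]
Op 4: free(a) -> (freed a); heap: [0-1 FREE][2-12 ALLOC][13-36 FREE]
Op 5: c = malloc(9) -> c = 13; heap: [0-1 FREE][2-12 ALLOC][13-21 ALLOC][22-36 FREE]
Op 6: free(b) -> (freed b); heap: [0-12 FREE][13-21 ALLOC][22-36 FREE]
Op 7: d = malloc(7) -> d = 0; heap: [0-6 ALLOC][7-12 FREE][13-21 ALLOC][22-36 FREE]
free(c): c = 13 -> block [13-21 ALLOC]; mark free, coalesce with adjacent free neighbors -> [0-6 ALLOC][7-36 FREE]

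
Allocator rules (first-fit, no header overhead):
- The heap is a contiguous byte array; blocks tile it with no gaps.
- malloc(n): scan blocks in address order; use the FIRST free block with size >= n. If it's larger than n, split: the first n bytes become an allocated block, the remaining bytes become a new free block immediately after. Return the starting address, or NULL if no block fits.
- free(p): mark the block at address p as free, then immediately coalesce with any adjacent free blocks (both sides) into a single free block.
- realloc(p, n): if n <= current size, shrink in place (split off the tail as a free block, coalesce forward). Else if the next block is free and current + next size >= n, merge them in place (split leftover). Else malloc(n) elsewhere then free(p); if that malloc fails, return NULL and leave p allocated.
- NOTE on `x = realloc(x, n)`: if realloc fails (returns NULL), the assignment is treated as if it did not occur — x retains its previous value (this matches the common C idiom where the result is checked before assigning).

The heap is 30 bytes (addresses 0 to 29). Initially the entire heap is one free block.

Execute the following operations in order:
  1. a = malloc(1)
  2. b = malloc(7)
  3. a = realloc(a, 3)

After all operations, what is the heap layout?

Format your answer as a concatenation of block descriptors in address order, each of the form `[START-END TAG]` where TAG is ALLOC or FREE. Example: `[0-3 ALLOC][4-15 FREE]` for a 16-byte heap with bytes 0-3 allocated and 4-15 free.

Op 1: a = malloc(1) -> a = 0; heap: [0-0 ALLOC][1-29 FREE]
Op 2: b = malloc(7) -> b = 1; heap: [0-0 ALLOC][1-7 ALLOC][8-29 FREE]
Op 3: a = realloc(a, 3) -> a = 8; heap: [0-0 FREE][1-7 ALLOC][8-10 ALLOC][11-29 FREE]

Answer: [0-0 FREE][1-7 ALLOC][8-10 ALLOC][11-29 FREE]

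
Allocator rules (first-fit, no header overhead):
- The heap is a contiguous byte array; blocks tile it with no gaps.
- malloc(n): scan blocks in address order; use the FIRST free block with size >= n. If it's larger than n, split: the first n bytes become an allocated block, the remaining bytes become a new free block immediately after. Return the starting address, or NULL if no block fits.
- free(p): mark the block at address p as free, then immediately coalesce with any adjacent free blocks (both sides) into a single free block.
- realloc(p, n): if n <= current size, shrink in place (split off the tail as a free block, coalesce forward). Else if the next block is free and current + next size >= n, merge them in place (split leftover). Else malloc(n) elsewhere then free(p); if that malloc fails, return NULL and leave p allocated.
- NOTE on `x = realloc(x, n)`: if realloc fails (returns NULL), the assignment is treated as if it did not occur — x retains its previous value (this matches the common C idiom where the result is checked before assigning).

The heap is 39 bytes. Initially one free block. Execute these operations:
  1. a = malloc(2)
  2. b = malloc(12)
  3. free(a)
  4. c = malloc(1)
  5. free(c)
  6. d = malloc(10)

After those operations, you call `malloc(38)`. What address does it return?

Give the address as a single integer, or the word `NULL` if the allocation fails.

Answer: NULL

Derivation:
Op 1: a = malloc(2) -> a = 0; heap: [0-1 ALLOC][2-38 FREE]
Op 2: b = malloc(12) -> b = 2; heap: [0-1 ALLOC][2-13 ALLOC][14-38 FREE]
Op 3: free(a) -> (freed a); heap: [0-1 FREE][2-13 ALLOC][14-38 FREE]
Op 4: c = malloc(1) -> c = 0; heap: [0-0 ALLOC][1-1 FREE][2-13 ALLOC][14-38 FREE]
Op 5: free(c) -> (freed c); heap: [0-1 FREE][2-13 ALLOC][14-38 FREE]
Op 6: d = malloc(10) -> d = 14; heap: [0-1 FREE][2-13 ALLOC][14-23 ALLOC][24-38 FREE]
malloc(38): first-fit scan over [0-1 FREE][2-13 ALLOC][14-23 ALLOC][24-38 FREE] -> NULL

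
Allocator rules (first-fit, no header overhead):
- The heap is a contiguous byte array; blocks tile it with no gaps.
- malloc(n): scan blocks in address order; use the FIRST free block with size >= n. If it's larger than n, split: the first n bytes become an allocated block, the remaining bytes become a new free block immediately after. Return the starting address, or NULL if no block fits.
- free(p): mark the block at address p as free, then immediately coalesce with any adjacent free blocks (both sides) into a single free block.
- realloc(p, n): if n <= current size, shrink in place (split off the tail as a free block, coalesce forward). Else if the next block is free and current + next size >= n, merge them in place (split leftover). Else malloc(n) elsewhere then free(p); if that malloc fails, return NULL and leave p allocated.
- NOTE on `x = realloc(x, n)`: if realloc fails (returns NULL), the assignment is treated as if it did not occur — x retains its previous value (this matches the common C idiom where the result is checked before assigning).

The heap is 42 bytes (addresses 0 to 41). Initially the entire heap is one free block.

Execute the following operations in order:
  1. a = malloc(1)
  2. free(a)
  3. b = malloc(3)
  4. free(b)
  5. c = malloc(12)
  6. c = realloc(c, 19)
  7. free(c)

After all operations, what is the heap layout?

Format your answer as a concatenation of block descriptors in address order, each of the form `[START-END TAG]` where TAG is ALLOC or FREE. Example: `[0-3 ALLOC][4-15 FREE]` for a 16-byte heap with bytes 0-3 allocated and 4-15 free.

Op 1: a = malloc(1) -> a = 0; heap: [0-0 ALLOC][1-41 FREE]
Op 2: free(a) -> (freed a); heap: [0-41 FREE]
Op 3: b = malloc(3) -> b = 0; heap: [0-2 ALLOC][3-41 FREE]
Op 4: free(b) -> (freed b); heap: [0-41 FREE]
Op 5: c = malloc(12) -> c = 0; heap: [0-11 ALLOC][12-41 FREE]
Op 6: c = realloc(c, 19) -> c = 0; heap: [0-18 ALLOC][19-41 FREE]
Op 7: free(c) -> (freed c); heap: [0-41 FREE]

Answer: [0-41 FREE]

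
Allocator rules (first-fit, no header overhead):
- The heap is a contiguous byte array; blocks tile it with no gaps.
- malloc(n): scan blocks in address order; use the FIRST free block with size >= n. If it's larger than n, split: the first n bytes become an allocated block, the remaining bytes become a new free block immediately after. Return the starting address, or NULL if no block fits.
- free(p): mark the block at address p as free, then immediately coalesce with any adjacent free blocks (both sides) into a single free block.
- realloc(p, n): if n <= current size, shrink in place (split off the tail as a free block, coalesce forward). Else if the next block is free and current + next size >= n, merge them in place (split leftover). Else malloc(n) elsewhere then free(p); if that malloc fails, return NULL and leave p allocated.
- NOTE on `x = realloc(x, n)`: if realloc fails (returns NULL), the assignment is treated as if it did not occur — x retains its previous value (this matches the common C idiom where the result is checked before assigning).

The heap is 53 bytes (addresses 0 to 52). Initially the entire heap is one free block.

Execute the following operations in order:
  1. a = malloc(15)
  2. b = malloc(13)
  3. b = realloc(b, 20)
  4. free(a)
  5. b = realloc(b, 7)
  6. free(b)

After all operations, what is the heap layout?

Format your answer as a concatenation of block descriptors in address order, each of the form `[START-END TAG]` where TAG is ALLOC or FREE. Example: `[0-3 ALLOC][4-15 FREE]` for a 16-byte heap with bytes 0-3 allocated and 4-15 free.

Answer: [0-52 FREE]

Derivation:
Op 1: a = malloc(15) -> a = 0; heap: [0-14 ALLOC][15-52 FREE]
Op 2: b = malloc(13) -> b = 15; heap: [0-14 ALLOC][15-27 ALLOC][28-52 FREE]
Op 3: b = realloc(b, 20) -> b = 15; heap: [0-14 ALLOC][15-34 ALLOC][35-52 FREE]
Op 4: free(a) -> (freed a); heap: [0-14 FREE][15-34 ALLOC][35-52 FREE]
Op 5: b = realloc(b, 7) -> b = 15; heap: [0-14 FREE][15-21 ALLOC][22-52 FREE]
Op 6: free(b) -> (freed b); heap: [0-52 FREE]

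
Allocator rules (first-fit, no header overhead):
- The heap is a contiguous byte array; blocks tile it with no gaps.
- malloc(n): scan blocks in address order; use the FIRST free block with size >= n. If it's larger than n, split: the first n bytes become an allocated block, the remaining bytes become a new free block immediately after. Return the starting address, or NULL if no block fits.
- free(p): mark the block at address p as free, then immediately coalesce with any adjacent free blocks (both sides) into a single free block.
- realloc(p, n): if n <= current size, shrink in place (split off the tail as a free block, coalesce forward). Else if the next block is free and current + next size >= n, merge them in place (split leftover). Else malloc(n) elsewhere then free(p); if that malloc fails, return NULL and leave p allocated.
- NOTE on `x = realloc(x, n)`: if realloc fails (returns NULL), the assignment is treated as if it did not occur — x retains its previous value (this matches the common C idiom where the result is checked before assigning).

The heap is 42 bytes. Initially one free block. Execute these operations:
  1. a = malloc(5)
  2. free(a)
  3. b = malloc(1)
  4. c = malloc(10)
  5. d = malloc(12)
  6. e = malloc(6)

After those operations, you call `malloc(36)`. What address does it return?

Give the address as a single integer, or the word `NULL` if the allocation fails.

Answer: NULL

Derivation:
Op 1: a = malloc(5) -> a = 0; heap: [0-4 ALLOC][5-41 FREE]
Op 2: free(a) -> (freed a); heap: [0-41 FREE]
Op 3: b = malloc(1) -> b = 0; heap: [0-0 ALLOC][1-41 FREE]
Op 4: c = malloc(10) -> c = 1; heap: [0-0 ALLOC][1-10 ALLOC][11-41 FREE]
Op 5: d = malloc(12) -> d = 11; heap: [0-0 ALLOC][1-10 ALLOC][11-22 ALLOC][23-41 FREE]
Op 6: e = malloc(6) -> e = 23; heap: [0-0 ALLOC][1-10 ALLOC][11-22 ALLOC][23-28 ALLOC][29-41 FREE]
malloc(36): first-fit scan over [0-0 ALLOC][1-10 ALLOC][11-22 ALLOC][23-28 ALLOC][29-41 FREE] -> NULL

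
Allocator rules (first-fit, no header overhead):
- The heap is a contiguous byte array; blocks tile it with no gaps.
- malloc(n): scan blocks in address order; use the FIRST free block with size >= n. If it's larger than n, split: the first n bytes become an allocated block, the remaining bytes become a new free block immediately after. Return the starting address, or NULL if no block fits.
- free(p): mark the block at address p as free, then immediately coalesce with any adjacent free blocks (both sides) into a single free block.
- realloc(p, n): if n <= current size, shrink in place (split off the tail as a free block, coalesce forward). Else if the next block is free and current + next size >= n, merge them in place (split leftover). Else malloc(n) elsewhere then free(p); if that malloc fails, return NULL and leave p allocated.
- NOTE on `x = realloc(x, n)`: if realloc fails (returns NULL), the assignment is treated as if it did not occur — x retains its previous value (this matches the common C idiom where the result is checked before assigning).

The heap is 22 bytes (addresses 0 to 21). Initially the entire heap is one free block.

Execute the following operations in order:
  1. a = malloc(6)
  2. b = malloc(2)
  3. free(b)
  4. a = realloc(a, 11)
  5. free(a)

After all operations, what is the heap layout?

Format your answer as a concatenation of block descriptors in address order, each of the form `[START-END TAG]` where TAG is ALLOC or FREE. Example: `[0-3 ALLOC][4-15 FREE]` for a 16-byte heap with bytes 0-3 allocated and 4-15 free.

Answer: [0-21 FREE]

Derivation:
Op 1: a = malloc(6) -> a = 0; heap: [0-5 ALLOC][6-21 FREE]
Op 2: b = malloc(2) -> b = 6; heap: [0-5 ALLOC][6-7 ALLOC][8-21 FREE]
Op 3: free(b) -> (freed b); heap: [0-5 ALLOC][6-21 FREE]
Op 4: a = realloc(a, 11) -> a = 0; heap: [0-10 ALLOC][11-21 FREE]
Op 5: free(a) -> (freed a); heap: [0-21 FREE]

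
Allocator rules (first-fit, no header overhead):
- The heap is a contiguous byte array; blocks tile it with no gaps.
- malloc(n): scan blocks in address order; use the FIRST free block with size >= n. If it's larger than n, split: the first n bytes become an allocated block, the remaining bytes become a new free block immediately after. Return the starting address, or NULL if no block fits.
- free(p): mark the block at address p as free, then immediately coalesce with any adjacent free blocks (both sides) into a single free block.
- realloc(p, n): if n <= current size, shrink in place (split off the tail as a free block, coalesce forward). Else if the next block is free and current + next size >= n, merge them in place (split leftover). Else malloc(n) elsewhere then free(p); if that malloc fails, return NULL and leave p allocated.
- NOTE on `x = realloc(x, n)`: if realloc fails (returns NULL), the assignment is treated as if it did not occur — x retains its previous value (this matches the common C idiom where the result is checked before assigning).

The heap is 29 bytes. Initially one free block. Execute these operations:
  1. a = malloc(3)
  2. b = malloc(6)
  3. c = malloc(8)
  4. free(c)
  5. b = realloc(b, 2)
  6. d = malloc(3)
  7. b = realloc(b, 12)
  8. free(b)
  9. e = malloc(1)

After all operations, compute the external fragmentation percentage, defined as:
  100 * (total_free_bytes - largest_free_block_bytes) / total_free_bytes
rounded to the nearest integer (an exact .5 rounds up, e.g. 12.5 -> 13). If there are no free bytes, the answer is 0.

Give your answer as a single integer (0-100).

Answer: 5

Derivation:
Op 1: a = malloc(3) -> a = 0; heap: [0-2 ALLOC][3-28 FREE]
Op 2: b = malloc(6) -> b = 3; heap: [0-2 ALLOC][3-8 ALLOC][9-28 FREE]
Op 3: c = malloc(8) -> c = 9; heap: [0-2 ALLOC][3-8 ALLOC][9-16 ALLOC][17-28 FREE]
Op 4: free(c) -> (freed c); heap: [0-2 ALLOC][3-8 ALLOC][9-28 FREE]
Op 5: b = realloc(b, 2) -> b = 3; heap: [0-2 ALLOC][3-4 ALLOC][5-28 FREE]
Op 6: d = malloc(3) -> d = 5; heap: [0-2 ALLOC][3-4 ALLOC][5-7 ALLOC][8-28 FREE]
Op 7: b = realloc(b, 12) -> b = 8; heap: [0-2 ALLOC][3-4 FREE][5-7 ALLOC][8-19 ALLOC][20-28 FREE]
Op 8: free(b) -> (freed b); heap: [0-2 ALLOC][3-4 FREE][5-7 ALLOC][8-28 FREE]
Op 9: e = malloc(1) -> e = 3; heap: [0-2 ALLOC][3-3 ALLOC][4-4 FREE][5-7 ALLOC][8-28 FREE]
Free blocks: [1 21] total_free=22 largest=21 -> 100*(22-21)/22 = 100/22 ≈ 4.545 -> rounds to 5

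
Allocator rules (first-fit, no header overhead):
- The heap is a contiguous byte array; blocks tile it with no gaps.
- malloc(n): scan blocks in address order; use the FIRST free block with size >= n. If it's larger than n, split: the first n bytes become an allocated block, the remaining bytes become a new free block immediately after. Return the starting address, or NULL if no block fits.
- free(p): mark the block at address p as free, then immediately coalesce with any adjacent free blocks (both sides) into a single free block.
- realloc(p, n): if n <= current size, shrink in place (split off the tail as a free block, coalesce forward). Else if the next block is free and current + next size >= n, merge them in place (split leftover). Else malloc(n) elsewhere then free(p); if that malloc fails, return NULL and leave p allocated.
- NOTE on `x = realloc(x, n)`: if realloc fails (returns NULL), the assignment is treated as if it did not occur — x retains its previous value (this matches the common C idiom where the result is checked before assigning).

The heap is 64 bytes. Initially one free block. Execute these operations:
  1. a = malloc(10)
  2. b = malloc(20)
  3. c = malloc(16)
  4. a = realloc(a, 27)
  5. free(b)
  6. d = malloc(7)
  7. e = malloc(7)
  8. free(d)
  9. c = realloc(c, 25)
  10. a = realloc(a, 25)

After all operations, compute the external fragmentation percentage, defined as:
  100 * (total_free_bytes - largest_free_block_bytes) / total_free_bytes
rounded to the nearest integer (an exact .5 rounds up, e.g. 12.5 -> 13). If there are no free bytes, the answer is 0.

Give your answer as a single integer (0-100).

Op 1: a = malloc(10) -> a = 0; heap: [0-9 ALLOC][10-63 FREE]
Op 2: b = malloc(20) -> b = 10; heap: [0-9 ALLOC][10-29 ALLOC][30-63 FREE]
Op 3: c = malloc(16) -> c = 30; heap: [0-9 ALLOC][10-29 ALLOC][30-45 ALLOC][46-63 FREE]
Op 4: a = realloc(a, 27) -> NULL (a unchanged); heap: [0-9 ALLOC][10-29 ALLOC][30-45 ALLOC][46-63 FREE]
Op 5: free(b) -> (freed b); heap: [0-9 ALLOC][10-29 FREE][30-45 ALLOC][46-63 FREE]
Op 6: d = malloc(7) -> d = 10; heap: [0-9 ALLOC][10-16 ALLOC][17-29 FREE][30-45 ALLOC][46-63 FREE]
Op 7: e = malloc(7) -> e = 17; heap: [0-9 ALLOC][10-16 ALLOC][17-23 ALLOC][24-29 FREE][30-45 ALLOC][46-63 FREE]
Op 8: free(d) -> (freed d); heap: [0-9 ALLOC][10-16 FREE][17-23 ALLOC][24-29 FREE][30-45 ALLOC][46-63 FREE]
Op 9: c = realloc(c, 25) -> c = 30; heap: [0-9 ALLOC][10-16 FREE][17-23 ALLOC][24-29 FREE][30-54 ALLOC][55-63 FREE]
Op 10: a = realloc(a, 25) -> NULL (a unchanged); heap: [0-9 ALLOC][10-16 FREE][17-23 ALLOC][24-29 FREE][30-54 ALLOC][55-63 FREE]
Free blocks: [7 6 9] total_free=22 largest=9 -> 100*(22-9)/22 = 1300/22 ≈ 59.091 -> rounds to 59

Answer: 59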